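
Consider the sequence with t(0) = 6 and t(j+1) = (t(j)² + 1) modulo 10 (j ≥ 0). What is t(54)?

We have t(0) = 6; t(1) = 7; t(2) = 0; t(3) = 1; t(4) = 2; t(5) = 5; t(6) = 6.
The sequence repeats with period 6.
So t(54) = t(0 + ((54-0) mod 6)) = t(0) = 6.

6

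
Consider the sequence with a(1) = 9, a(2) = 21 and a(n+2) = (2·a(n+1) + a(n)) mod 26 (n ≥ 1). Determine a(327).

Listing terms: a(1) = 9,  a(2) = 21,  a(3) = 25,  a(4) = 19,  a(5) = 11,  a(6) = 15,  a(7) = 15,  a(8) = 19,  a(9) = 1,  a(10) = 21,  a(11) = 17,  a(12) = 3,  a(13) = 23,  a(14) = 23,  a(15) = 17,  a(16) = 5,  a(17) = 1,  a(18) = 7,  a(19) = 15,  a(20) = 11,  a(21) = 11,  a(22) = 7,  a(23) = 25,  a(24) = 5,  a(25) = 9,  a(26) = 23,  a(27) = 3,  a(28) = 3,  a(29) = 9,  a(30) = 21.
The sequence repeats with period 28.
(327 - 1) mod 28 = 18, so a(327) = a(19) = 15.

15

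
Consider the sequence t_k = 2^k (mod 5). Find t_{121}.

Listing terms: t_1 = 2; t_2 = 4; t_3 = 3; t_4 = 1; t_5 = 2.
Since t_5 = t_1 = 2, the sequence is periodic with period 4.
So t_{121} = t_{1 + ((121-1) mod 4)} = t_1 = 2.

2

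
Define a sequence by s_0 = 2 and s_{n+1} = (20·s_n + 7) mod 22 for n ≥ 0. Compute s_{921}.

3

We have s_0 = 2, s_1 = 3, s_2 = 1, s_3 = 5, s_4 = 19, s_5 = 13, s_6 = 3.
Since s_6 = s_1 = 3, the sequence is eventually periodic: after a pre-period of length 1 it cycles with period 5.
For n ≥ 1, s_n depends only on (n - 1) mod 5. (921 - 1) mod 5 = 0, so s_{921} = s_1 = 3.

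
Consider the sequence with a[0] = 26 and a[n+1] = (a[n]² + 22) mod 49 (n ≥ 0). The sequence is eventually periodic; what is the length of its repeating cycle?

6

Computing terms: a[0] = 26; a[1] = 12; a[2] = 19; a[3] = 40; a[4] = 5; a[5] = 47; a[6] = 26.
The sequence repeats with period 6.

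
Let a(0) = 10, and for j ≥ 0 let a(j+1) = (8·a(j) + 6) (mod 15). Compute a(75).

Computing terms: a(0) = 10, a(1) = 11, a(2) = 4, a(3) = 8, a(4) = 10.
The sequence repeats with period 4.
So a(75) = a(0 + ((75-0) mod 4)) = a(3) = 8.

8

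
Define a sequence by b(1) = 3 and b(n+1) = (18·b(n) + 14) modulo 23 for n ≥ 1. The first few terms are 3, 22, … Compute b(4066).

0

Listing terms: b(1) = 3,  b(2) = 22,  b(3) = 19,  b(4) = 11,  b(5) = 5,  b(6) = 12,  b(7) = 0,  b(8) = 14,  b(9) = 13,  b(10) = 18,  b(11) = 16,  b(12) = 3.
Since b(12) = b(1) = 3, the sequence is periodic with period 11.
So b(4066) = b(1 + ((4066-1) mod 11)) = b(7) = 0.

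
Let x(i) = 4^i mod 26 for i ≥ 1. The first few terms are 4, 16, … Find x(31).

4

Computing terms: x(1) = 4, x(2) = 16, x(3) = 12, x(4) = 22, x(5) = 10, x(6) = 14, x(7) = 4.
Since x(7) = x(1) = 4, the sequence is periodic with period 6.
So x(31) = x(1 + ((31-1) mod 6)) = x(1) = 4.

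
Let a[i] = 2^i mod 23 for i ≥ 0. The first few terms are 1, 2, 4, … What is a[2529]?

We have a[0] = 1; a[1] = 2; a[2] = 4; a[3] = 8; a[4] = 16; a[5] = 9; a[6] = 18; a[7] = 13; a[8] = 3; a[9] = 6; a[10] = 12; a[11] = 1.
The sequence repeats with period 11.
(2529 - 0) mod 11 = 10, so a[2529] = a[10] = 12.

12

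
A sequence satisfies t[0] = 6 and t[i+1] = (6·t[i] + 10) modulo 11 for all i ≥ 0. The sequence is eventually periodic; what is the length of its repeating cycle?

10

t[0] = 6, t[1] = 2, t[2] = 0, t[3] = 10, t[4] = 4, t[5] = 1, t[6] = 5, t[7] = 7, t[8] = 8, t[9] = 3, t[10] = 6.
Since t[10] = t[0] = 6, the sequence is periodic with period 10.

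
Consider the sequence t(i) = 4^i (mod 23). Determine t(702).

13

t(1) = 4; t(2) = 16; t(3) = 18; t(4) = 3; t(5) = 12; t(6) = 2; t(7) = 8; t(8) = 9; t(9) = 13; t(10) = 6; t(11) = 1; t(12) = 4.
Since t(12) = t(1) = 4, the sequence is periodic with period 11.
(702 - 1) mod 11 = 8, so t(702) = t(9) = 13.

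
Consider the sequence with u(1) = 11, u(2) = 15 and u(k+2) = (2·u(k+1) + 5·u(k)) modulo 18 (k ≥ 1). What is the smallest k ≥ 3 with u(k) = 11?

4

Computing terms: u(1) = 11; u(2) = 15; u(3) = 13; u(4) = 11; u(5) = 15.
Since (u(4), u(5)) = (u(1), u(2)) = (11, 15) (two consecutive terms determine the rest), the sequence is periodic with period 3.
The value 11 next appears (with k ≥ 3) at u(4).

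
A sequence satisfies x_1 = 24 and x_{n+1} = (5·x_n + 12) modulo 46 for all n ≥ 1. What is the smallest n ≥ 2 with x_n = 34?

18

Computing terms: x_1 = 24; x_2 = 40; x_3 = 28; x_4 = 14; x_5 = 36; x_6 = 8; x_7 = 6; x_8 = 42; x_9 = 38; x_{10} = 18; x_{11} = 10; x_{12} = 16; x_{13} = 0; x_{14} = 12; x_{15} = 26; x_{16} = 4; x_{17} = 32; x_{18} = 34; x_{19} = 44; x_{20} = 2; x_{21} = 22; x_{22} = 30; x_{23} = 24.
The sequence repeats with period 22.
The value 34 first appears (with n ≥ 2) at x_{18}.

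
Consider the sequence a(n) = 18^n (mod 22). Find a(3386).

We have a(0) = 1; a(1) = 18; a(2) = 16; a(3) = 2; a(4) = 14; a(5) = 10; a(6) = 4; a(7) = 6; a(8) = 20; a(9) = 8; a(10) = 12; a(11) = 18.
Since a(11) = a(1) = 18, the sequence is eventually periodic: after a pre-period of length 1 it cycles with period 10.
For n ≥ 1, a(n) depends only on (n - 1) mod 10. (3386 - 1) mod 10 = 5, so a(3386) = a(6) = 4.

4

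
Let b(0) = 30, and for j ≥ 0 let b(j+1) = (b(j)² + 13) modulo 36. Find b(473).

29

We have b(0) = 30; b(1) = 13; b(2) = 2; b(3) = 17; b(4) = 14; b(5) = 29; b(6) = 26; b(7) = 5; b(8) = 2.
Since b(8) = b(2) = 2, the sequence is eventually periodic: after a pre-period of length 2 it cycles with period 6.
For j ≥ 2, b(j) depends only on (j - 2) mod 6. (473 - 2) mod 6 = 3, so b(473) = b(5) = 29.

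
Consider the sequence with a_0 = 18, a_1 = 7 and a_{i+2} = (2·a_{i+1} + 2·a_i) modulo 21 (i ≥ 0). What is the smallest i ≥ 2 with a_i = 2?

Computing terms: a_0 = 18,  a_1 = 7,  a_2 = 8,  a_3 = 9,  a_4 = 13,  a_5 = 2,  a_6 = 9,  a_7 = 1,  a_8 = 20,  a_9 = 0,  a_{10} = 19,  a_{11} = 17,  a_{12} = 9,  a_{13} = 10,  a_{14} = 17,  a_{15} = 12,  a_{16} = 16,  a_{17} = 14,  a_{18} = 18,  a_{19} = 1,  a_{20} = 17,  a_{21} = 15,  a_{22} = 1,  a_{23} = 11,  a_{24} = 3,  a_{25} = 7,  a_{26} = 20,  a_{27} = 12,  a_{28} = 1,  a_{29} = 5,  a_{30} = 12,  a_{31} = 13,  a_{32} = 8,  a_{33} = 0,  a_{34} = 16,  a_{35} = 11,  a_{36} = 12,  a_{37} = 4,  a_{38} = 11,  a_{39} = 9,  a_{40} = 19,  a_{41} = 14,  a_{42} = 3,  a_{43} = 13,  a_{44} = 11,  a_{45} = 6,  a_{46} = 13,  a_{47} = 17,  a_{48} = 18,  a_{49} = 7.
Since (a_{48}, a_{49}) = (a_0, a_1) = (18, 7) (two consecutive terms determine the rest), the sequence is periodic with period 48.
The value 2 first appears (with i ≥ 2) at a_5.

5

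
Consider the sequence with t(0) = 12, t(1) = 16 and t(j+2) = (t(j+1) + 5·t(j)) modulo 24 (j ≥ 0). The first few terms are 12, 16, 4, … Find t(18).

12

t(0) = 12; t(1) = 16; t(2) = 4; t(3) = 12; t(4) = 8; t(5) = 20; t(6) = 12; t(7) = 16.
Since (t(6), t(7)) = (t(0), t(1)) = (12, 16) (two consecutive terms determine the rest), the sequence is periodic with period 6.
So t(18) = t(0 + ((18-0) mod 6)) = t(0) = 12.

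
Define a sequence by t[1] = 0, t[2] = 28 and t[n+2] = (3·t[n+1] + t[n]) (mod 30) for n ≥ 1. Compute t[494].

Listing terms: t[1] = 0, t[2] = 28, t[3] = 24, t[4] = 10, t[5] = 24, t[6] = 22, t[7] = 0, t[8] = 22, t[9] = 6, t[10] = 10, t[11] = 6, t[12] = 28, t[13] = 0, t[14] = 28.
Since (t[13], t[14]) = (t[1], t[2]) = (0, 28) (two consecutive terms determine the rest), the sequence is periodic with period 12.
(494 - 1) mod 12 = 1, so t[494] = t[2] = 28.

28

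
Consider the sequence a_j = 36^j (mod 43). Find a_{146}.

6

Computing terms: a_1 = 36,  a_2 = 6,  a_3 = 1,  a_4 = 36.
The sequence repeats with period 3.
(146 - 1) mod 3 = 1, so a_{146} = a_2 = 6.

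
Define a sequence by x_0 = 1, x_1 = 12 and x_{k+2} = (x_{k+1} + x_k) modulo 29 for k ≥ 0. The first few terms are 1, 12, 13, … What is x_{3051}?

11

x_0 = 1; x_1 = 12; x_2 = 13; x_3 = 25; x_4 = 9; x_5 = 5; x_6 = 14; x_7 = 19; x_8 = 4; x_9 = 23; x_{10} = 27; x_{11} = 21; x_{12} = 19; x_{13} = 11; x_{14} = 1; x_{15} = 12.
Since (x_{14}, x_{15}) = (x_0, x_1) = (1, 12) (two consecutive terms determine the rest), the sequence is periodic with period 14.
So x_{3051} = x_{0 + ((3051-0) mod 14)} = x_{13} = 11.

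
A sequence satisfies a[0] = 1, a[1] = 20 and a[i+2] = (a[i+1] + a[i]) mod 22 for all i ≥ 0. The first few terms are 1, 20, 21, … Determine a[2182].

10

Listing terms: a[0] = 1,  a[1] = 20,  a[2] = 21,  a[3] = 19,  a[4] = 18,  a[5] = 15,  a[6] = 11,  a[7] = 4,  a[8] = 15,  a[9] = 19,  a[10] = 12,  a[11] = 9,  a[12] = 21,  a[13] = 8,  a[14] = 7,  a[15] = 15,  a[16] = 0,  a[17] = 15,  a[18] = 15,  a[19] = 8,  a[20] = 1,  a[21] = 9,  a[22] = 10,  a[23] = 19,  a[24] = 7,  a[25] = 4,  a[26] = 11,  a[27] = 15,  a[28] = 4,  a[29] = 19,  a[30] = 1,  a[31] = 20.
Since (a[30], a[31]) = (a[0], a[1]) = (1, 20) (two consecutive terms determine the rest), the sequence is periodic with period 30.
(2182 - 0) mod 30 = 22, so a[2182] = a[22] = 10.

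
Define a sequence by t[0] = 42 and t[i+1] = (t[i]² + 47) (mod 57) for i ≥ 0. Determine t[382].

Listing terms: t[0] = 42,  t[1] = 44,  t[2] = 45,  t[3] = 20,  t[4] = 48,  t[5] = 14,  t[6] = 15,  t[7] = 44.
Since t[7] = t[1] = 44, the sequence is eventually periodic: after a pre-period of length 1 it cycles with period 6.
For i ≥ 1, t[i] depends only on (i - 1) mod 6. (382 - 1) mod 6 = 3, so t[382] = t[4] = 48.

48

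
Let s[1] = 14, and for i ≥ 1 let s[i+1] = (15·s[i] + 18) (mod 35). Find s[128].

18

We have s[1] = 14,  s[2] = 18,  s[3] = 8,  s[4] = 33,  s[5] = 23,  s[6] = 13,  s[7] = 3,  s[8] = 28,  s[9] = 18.
Since s[9] = s[2] = 18, the sequence is eventually periodic: after a pre-period of length 1 it cycles with period 7.
For i ≥ 2, s[i] depends only on (i - 2) mod 7. (128 - 2) mod 7 = 0, so s[128] = s[2] = 18.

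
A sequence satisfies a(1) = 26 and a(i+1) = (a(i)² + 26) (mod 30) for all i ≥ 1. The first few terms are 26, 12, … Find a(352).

We have a(1) = 26, a(2) = 12, a(3) = 20, a(4) = 6, a(5) = 2, a(6) = 0, a(7) = 26.
Since a(7) = a(1) = 26, the sequence is periodic with period 6.
(352 - 1) mod 6 = 3, so a(352) = a(4) = 6.

6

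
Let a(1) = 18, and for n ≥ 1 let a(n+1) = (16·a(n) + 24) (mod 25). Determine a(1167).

Computing terms: a(1) = 18,  a(2) = 12,  a(3) = 16,  a(4) = 5,  a(5) = 4,  a(6) = 13,  a(7) = 7,  a(8) = 11,  a(9) = 0,  a(10) = 24,  a(11) = 8,  a(12) = 2,  a(13) = 6,  a(14) = 20,  a(15) = 19,  a(16) = 3,  a(17) = 22,  a(18) = 1,  a(19) = 15,  a(20) = 14,  a(21) = 23,  a(22) = 17,  a(23) = 21,  a(24) = 10,  a(25) = 9,  a(26) = 18.
The sequence repeats with period 25.
So a(1167) = a(1 + ((1167-1) mod 25)) = a(17) = 22.

22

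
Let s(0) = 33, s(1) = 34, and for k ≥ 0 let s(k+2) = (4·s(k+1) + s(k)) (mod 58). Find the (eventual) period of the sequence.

Listing terms: s(0) = 33, s(1) = 34, s(2) = 53, s(3) = 14, s(4) = 51, s(5) = 44, s(6) = 53, s(7) = 24, s(8) = 33, s(9) = 40, s(10) = 19, s(11) = 0, s(12) = 19, s(13) = 18, s(14) = 33, s(15) = 34.
Since (s(14), s(15)) = (s(0), s(1)) = (33, 34) (two consecutive terms determine the rest), the sequence is periodic with period 14.

14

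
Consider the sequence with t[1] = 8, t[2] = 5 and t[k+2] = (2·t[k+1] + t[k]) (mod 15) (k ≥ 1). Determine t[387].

3

t[1] = 8; t[2] = 5; t[3] = 3; t[4] = 11; t[5] = 10; t[6] = 1; t[7] = 12; t[8] = 10; t[9] = 2; t[10] = 14; t[11] = 0; t[12] = 14; t[13] = 13; t[14] = 10; t[15] = 3; t[16] = 1; t[17] = 5; t[18] = 11; t[19] = 12; t[20] = 5; t[21] = 7; t[22] = 4; t[23] = 0; t[24] = 4; t[25] = 8; t[26] = 5.
Since (t[25], t[26]) = (t[1], t[2]) = (8, 5) (two consecutive terms determine the rest), the sequence is periodic with period 24.
So t[387] = t[1 + ((387-1) mod 24)] = t[3] = 3.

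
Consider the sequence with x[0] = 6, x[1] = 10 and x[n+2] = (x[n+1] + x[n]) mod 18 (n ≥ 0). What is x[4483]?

Listing terms: x[0] = 6; x[1] = 10; x[2] = 16; x[3] = 8; x[4] = 6; x[5] = 14; x[6] = 2; x[7] = 16; x[8] = 0; x[9] = 16; x[10] = 16; x[11] = 14; x[12] = 12; x[13] = 8; x[14] = 2; x[15] = 10; x[16] = 12; x[17] = 4; x[18] = 16; x[19] = 2; x[20] = 0; x[21] = 2; x[22] = 2; x[23] = 4; x[24] = 6; x[25] = 10.
The sequence repeats with period 24.
So x[4483] = x[0 + ((4483-0) mod 24)] = x[19] = 2.

2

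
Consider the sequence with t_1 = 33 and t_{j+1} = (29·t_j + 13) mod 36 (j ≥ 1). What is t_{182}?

34

We have t_1 = 33; t_2 = 34; t_3 = 27; t_4 = 4; t_5 = 21; t_6 = 10; t_7 = 15; t_8 = 16; t_9 = 9; t_{10} = 22; t_{11} = 3; t_{12} = 28; t_{13} = 33.
The sequence repeats with period 12.
(182 - 1) mod 12 = 1, so t_{182} = t_2 = 34.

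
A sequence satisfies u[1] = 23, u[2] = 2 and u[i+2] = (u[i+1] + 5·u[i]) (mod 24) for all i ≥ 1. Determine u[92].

We have u[1] = 23; u[2] = 2; u[3] = 21; u[4] = 7; u[5] = 16; u[6] = 3; u[7] = 11; u[8] = 2; u[9] = 9; u[10] = 19; u[11] = 16; u[12] = 15; u[13] = 23; u[14] = 2.
The sequence repeats with period 12.
(92 - 1) mod 12 = 7, so u[92] = u[8] = 2.

2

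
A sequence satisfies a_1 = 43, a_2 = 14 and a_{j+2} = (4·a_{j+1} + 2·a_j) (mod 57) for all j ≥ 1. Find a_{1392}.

We have a_1 = 43, a_2 = 14, a_3 = 28, a_4 = 26, a_5 = 46, a_6 = 8, a_7 = 10, a_8 = 56, a_9 = 16, a_{10} = 5, a_{11} = 52, a_{12} = 47, a_{13} = 7, a_{14} = 8, a_{15} = 46, a_{16} = 29, a_{17} = 37, a_{18} = 35, a_{19} = 43, a_{20} = 14.
The sequence repeats with period 18.
(1392 - 1) mod 18 = 5, so a_{1392} = a_6 = 8.

8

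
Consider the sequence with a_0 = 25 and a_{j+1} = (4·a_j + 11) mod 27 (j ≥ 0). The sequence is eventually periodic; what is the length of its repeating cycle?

a_0 = 25; a_1 = 3; a_2 = 23; a_3 = 22; a_4 = 18; a_5 = 2; a_6 = 19; a_7 = 6; a_8 = 8; a_9 = 16; a_{10} = 21; a_{11} = 14; a_{12} = 13; a_{13} = 9; a_{14} = 20; a_{15} = 10; a_{16} = 24; a_{17} = 26; a_{18} = 7; a_{19} = 12; a_{20} = 5; a_{21} = 4; a_{22} = 0; a_{23} = 11; a_{24} = 1; a_{25} = 15; a_{26} = 17; a_{27} = 25.
Since a_{27} = a_0 = 25, the sequence is periodic with period 27.

27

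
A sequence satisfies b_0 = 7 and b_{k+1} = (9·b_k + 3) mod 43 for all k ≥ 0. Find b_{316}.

Listing terms: b_0 = 7, b_1 = 23, b_2 = 38, b_3 = 1, b_4 = 12, b_5 = 25, b_6 = 13, b_7 = 34, b_8 = 8, b_9 = 32, b_{10} = 33, b_{11} = 42, b_{12} = 37, b_{13} = 35, b_{14} = 17, b_{15} = 27, b_{16} = 31, b_{17} = 24, b_{18} = 4, b_{19} = 39, b_{20} = 10, b_{21} = 7.
The sequence repeats with period 21.
So b_{316} = b_{0 + ((316-0) mod 21)} = b_1 = 23.

23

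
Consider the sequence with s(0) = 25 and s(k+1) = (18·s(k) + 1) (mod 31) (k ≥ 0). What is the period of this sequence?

15

We have s(0) = 25; s(1) = 17; s(2) = 28; s(3) = 9; s(4) = 8; s(5) = 21; s(6) = 7; s(7) = 3; s(8) = 24; s(9) = 30; s(10) = 14; s(11) = 5; s(12) = 29; s(13) = 27; s(14) = 22; s(15) = 25.
The sequence repeats with period 15.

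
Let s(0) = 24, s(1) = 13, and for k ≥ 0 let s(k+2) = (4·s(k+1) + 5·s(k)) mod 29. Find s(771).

We have s(0) = 24; s(1) = 13; s(2) = 27; s(3) = 28; s(4) = 15; s(5) = 26; s(6) = 5; s(7) = 5; s(8) = 16; s(9) = 2; s(10) = 1; s(11) = 14; s(12) = 3; s(13) = 24; s(14) = 24; s(15) = 13.
Since (s(14), s(15)) = (s(0), s(1)) = (24, 13) (two consecutive terms determine the rest), the sequence is periodic with period 14.
(771 - 0) mod 14 = 1, so s(771) = s(1) = 13.

13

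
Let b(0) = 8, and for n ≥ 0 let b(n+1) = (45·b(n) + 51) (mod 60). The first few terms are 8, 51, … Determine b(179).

21

b(0) = 8, b(1) = 51, b(2) = 6, b(3) = 21, b(4) = 36, b(5) = 51.
Since b(5) = b(1) = 51, the sequence is eventually periodic: after a pre-period of length 1 it cycles with period 4.
For n ≥ 1, b(n) depends only on (n - 1) mod 4. (179 - 1) mod 4 = 2, so b(179) = b(3) = 21.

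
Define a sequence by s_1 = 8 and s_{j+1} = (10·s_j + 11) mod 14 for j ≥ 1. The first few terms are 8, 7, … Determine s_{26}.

Listing terms: s_1 = 8, s_2 = 7, s_3 = 11, s_4 = 9, s_5 = 3, s_6 = 13, s_7 = 1, s_8 = 7.
Since s_8 = s_2 = 7, the sequence is eventually periodic: after a pre-period of length 1 it cycles with period 6.
For j ≥ 2, s_j depends only on (j - 2) mod 6. (26 - 2) mod 6 = 0, so s_{26} = s_2 = 7.

7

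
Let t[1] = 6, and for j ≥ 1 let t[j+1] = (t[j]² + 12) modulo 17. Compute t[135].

4

Listing terms: t[1] = 6; t[2] = 14; t[3] = 4; t[4] = 11; t[5] = 14.
Since t[5] = t[2] = 14, the sequence is eventually periodic: after a pre-period of length 1 it cycles with period 3.
For j ≥ 2, t[j] depends only on (j - 2) mod 3. (135 - 2) mod 3 = 1, so t[135] = t[3] = 4.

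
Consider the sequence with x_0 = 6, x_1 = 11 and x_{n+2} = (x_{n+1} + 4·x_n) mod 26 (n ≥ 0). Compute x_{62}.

x_0 = 6, x_1 = 11, x_2 = 9, x_3 = 1, x_4 = 11, x_5 = 15, x_6 = 7, x_7 = 15, x_8 = 17, x_9 = 25, x_{10} = 15, x_{11} = 11, x_{12} = 19, x_{13} = 11, x_{14} = 9.
Since (x_{13}, x_{14}) = (x_1, x_2) = (11, 9) (two consecutive terms determine the rest), the sequence is eventually periodic: after a pre-period of length 1 it cycles with period 12.
For n ≥ 1, x_n depends only on (n - 1) mod 12. (62 - 1) mod 12 = 1, so x_{62} = x_2 = 9.

9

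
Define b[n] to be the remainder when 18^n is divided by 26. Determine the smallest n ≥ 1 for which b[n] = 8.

3

b[0] = 1; b[1] = 18; b[2] = 12; b[3] = 8; b[4] = 14; b[5] = 18.
Since b[5] = b[1] = 18, the sequence is eventually periodic: after a pre-period of length 1 it cycles with period 4.
The value 8 first appears (with n ≥ 1) at b[3].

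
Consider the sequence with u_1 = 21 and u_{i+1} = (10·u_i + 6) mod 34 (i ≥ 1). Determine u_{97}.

4

We have u_1 = 21; u_2 = 12; u_3 = 24; u_4 = 8; u_5 = 18; u_6 = 16; u_7 = 30; u_8 = 0; u_9 = 6; u_{10} = 32; u_{11} = 20; u_{12} = 2; u_{13} = 26; u_{14} = 28; u_{15} = 14; u_{16} = 10; u_{17} = 4; u_{18} = 12.
Since u_{18} = u_2 = 12, the sequence is eventually periodic: after a pre-period of length 1 it cycles with period 16.
For i ≥ 2, u_i depends only on (i - 2) mod 16. (97 - 2) mod 16 = 15, so u_{97} = u_{17} = 4.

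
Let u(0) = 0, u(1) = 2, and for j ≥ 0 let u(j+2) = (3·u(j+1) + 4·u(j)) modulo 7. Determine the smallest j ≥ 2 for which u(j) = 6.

Computing terms: u(0) = 0, u(1) = 2, u(2) = 6, u(3) = 5, u(4) = 4, u(5) = 4, u(6) = 0, u(7) = 2.
The sequence repeats with period 6.
The value 6 first appears (with j ≥ 2) at u(2).

2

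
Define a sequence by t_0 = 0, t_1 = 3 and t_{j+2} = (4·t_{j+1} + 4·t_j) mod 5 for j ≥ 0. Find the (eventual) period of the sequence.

Listing terms: t_0 = 0; t_1 = 3; t_2 = 2; t_3 = 0; t_4 = 3.
Since (t_3, t_4) = (t_0, t_1) = (0, 3) (two consecutive terms determine the rest), the sequence is periodic with period 3.

3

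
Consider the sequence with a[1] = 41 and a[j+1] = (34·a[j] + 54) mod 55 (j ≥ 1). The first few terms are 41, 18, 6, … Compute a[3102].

53

Computing terms: a[1] = 41,  a[2] = 18,  a[3] = 6,  a[4] = 38,  a[5] = 26,  a[6] = 3,  a[7] = 46,  a[8] = 23,  a[9] = 11,  a[10] = 43,  a[11] = 31,  a[12] = 8,  a[13] = 51,  a[14] = 28,  a[15] = 16,  a[16] = 48,  a[17] = 36,  a[18] = 13,  a[19] = 1,  a[20] = 33,  a[21] = 21,  a[22] = 53,  a[23] = 41.
Since a[23] = a[1] = 41, the sequence is periodic with period 22.
So a[3102] = a[1 + ((3102-1) mod 22)] = a[22] = 53.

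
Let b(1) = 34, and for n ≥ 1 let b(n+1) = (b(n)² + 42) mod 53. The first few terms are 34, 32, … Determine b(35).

b(1) = 34,  b(2) = 32,  b(3) = 6,  b(4) = 25,  b(5) = 31,  b(6) = 49,  b(7) = 5,  b(8) = 14,  b(9) = 26,  b(10) = 29,  b(11) = 35,  b(12) = 48,  b(13) = 14.
Since b(13) = b(8) = 14, the sequence is eventually periodic: after a pre-period of length 7 it cycles with period 5.
For n ≥ 8, b(n) depends only on (n - 8) mod 5. (35 - 8) mod 5 = 2, so b(35) = b(10) = 29.

29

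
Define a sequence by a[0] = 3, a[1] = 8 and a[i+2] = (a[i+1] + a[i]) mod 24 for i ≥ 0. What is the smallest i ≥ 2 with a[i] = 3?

12

Listing terms: a[0] = 3, a[1] = 8, a[2] = 11, a[3] = 19, a[4] = 6, a[5] = 1, a[6] = 7, a[7] = 8, a[8] = 15, a[9] = 23, a[10] = 14, a[11] = 13, a[12] = 3, a[13] = 16, a[14] = 19, a[15] = 11, a[16] = 6, a[17] = 17, a[18] = 23, a[19] = 16, a[20] = 15, a[21] = 7, a[22] = 22, a[23] = 5, a[24] = 3, a[25] = 8.
The sequence repeats with period 24.
The value 3 first appears (with i ≥ 2) at a[12].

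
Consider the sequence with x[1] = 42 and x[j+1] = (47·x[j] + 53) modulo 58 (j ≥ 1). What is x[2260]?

We have x[1] = 42, x[2] = 55, x[3] = 28, x[4] = 35, x[5] = 16, x[6] = 51, x[7] = 14, x[8] = 15, x[9] = 4, x[10] = 9, x[11] = 12, x[12] = 37, x[13] = 52, x[14] = 3, x[15] = 20, x[16] = 7, x[17] = 34, x[18] = 27, x[19] = 46, x[20] = 11, x[21] = 48, x[22] = 47, x[23] = 0, x[24] = 53, x[25] = 50, x[26] = 25, x[27] = 10, x[28] = 1, x[29] = 42.
Since x[29] = x[1] = 42, the sequence is periodic with period 28.
So x[2260] = x[1 + ((2260-1) mod 28)] = x[20] = 11.

11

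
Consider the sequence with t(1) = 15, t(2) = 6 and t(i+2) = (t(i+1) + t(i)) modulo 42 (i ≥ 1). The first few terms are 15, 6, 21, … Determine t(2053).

27

t(1) = 15; t(2) = 6; t(3) = 21; t(4) = 27; t(5) = 6; t(6) = 33; t(7) = 39; t(8) = 30; t(9) = 27; t(10) = 15; t(11) = 0; t(12) = 15; t(13) = 15; t(14) = 30; t(15) = 3; t(16) = 33; t(17) = 36; t(18) = 27; t(19) = 21; t(20) = 6; t(21) = 27; t(22) = 33; t(23) = 18; t(24) = 9; t(25) = 27; t(26) = 36; t(27) = 21; t(28) = 15; t(29) = 36; t(30) = 9; t(31) = 3; t(32) = 12; t(33) = 15; t(34) = 27; t(35) = 0; t(36) = 27; t(37) = 27; t(38) = 12; t(39) = 39; t(40) = 9; t(41) = 6; t(42) = 15; t(43) = 21; t(44) = 36; t(45) = 15; t(46) = 9; t(47) = 24; t(48) = 33; t(49) = 15; t(50) = 6.
Since (t(49), t(50)) = (t(1), t(2)) = (15, 6) (two consecutive terms determine the rest), the sequence is periodic with period 48.
So t(2053) = t(1 + ((2053-1) mod 48)) = t(37) = 27.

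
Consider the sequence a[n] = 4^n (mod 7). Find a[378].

a[0] = 1,  a[1] = 4,  a[2] = 2,  a[3] = 1.
Since a[3] = a[0] = 1, the sequence is periodic with period 3.
(378 - 0) mod 3 = 0, so a[378] = a[0] = 1.

1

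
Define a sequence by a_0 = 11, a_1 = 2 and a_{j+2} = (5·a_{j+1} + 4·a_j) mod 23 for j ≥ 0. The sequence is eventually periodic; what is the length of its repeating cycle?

22

Computing terms: a_0 = 11,  a_1 = 2,  a_2 = 8,  a_3 = 2,  a_4 = 19,  a_5 = 11,  a_6 = 16,  a_7 = 9,  a_8 = 17,  a_9 = 6,  a_{10} = 6,  a_{11} = 8,  a_{12} = 18,  a_{13} = 7,  a_{14} = 15,  a_{15} = 11,  a_{16} = 0,  a_{17} = 21,  a_{18} = 13,  a_{19} = 11,  a_{20} = 15,  a_{21} = 4,  a_{22} = 11,  a_{23} = 2.
Since (a_{22}, a_{23}) = (a_0, a_1) = (11, 2) (two consecutive terms determine the rest), the sequence is periodic with period 22.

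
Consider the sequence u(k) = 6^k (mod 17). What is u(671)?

We have u(0) = 1,  u(1) = 6,  u(2) = 2,  u(3) = 12,  u(4) = 4,  u(5) = 7,  u(6) = 8,  u(7) = 14,  u(8) = 16,  u(9) = 11,  u(10) = 15,  u(11) = 5,  u(12) = 13,  u(13) = 10,  u(14) = 9,  u(15) = 3,  u(16) = 1.
Since u(16) = u(0) = 1, the sequence is periodic with period 16.
So u(671) = u(0 + ((671-0) mod 16)) = u(15) = 3.

3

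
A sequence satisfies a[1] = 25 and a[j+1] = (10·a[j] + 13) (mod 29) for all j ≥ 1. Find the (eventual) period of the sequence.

We have a[1] = 25; a[2] = 2; a[3] = 4; a[4] = 24; a[5] = 21; a[6] = 20; a[7] = 10; a[8] = 26; a[9] = 12; a[10] = 17; a[11] = 9; a[12] = 16; a[13] = 28; a[14] = 3; a[15] = 14; a[16] = 8; a[17] = 6; a[18] = 15; a[19] = 18; a[20] = 19; a[21] = 0; a[22] = 13; a[23] = 27; a[24] = 22; a[25] = 1; a[26] = 23; a[27] = 11; a[28] = 7; a[29] = 25.
Since a[29] = a[1] = 25, the sequence is periodic with period 28.

28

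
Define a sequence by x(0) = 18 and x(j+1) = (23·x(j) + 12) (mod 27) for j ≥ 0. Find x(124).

We have x(0) = 18; x(1) = 21; x(2) = 9; x(3) = 3; x(4) = 0; x(5) = 12; x(6) = 18.
Since x(6) = x(0) = 18, the sequence is periodic with period 6.
(124 - 0) mod 6 = 4, so x(124) = x(4) = 0.

0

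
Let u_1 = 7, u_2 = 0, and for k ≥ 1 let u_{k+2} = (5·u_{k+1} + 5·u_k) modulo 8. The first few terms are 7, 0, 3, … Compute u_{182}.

We have u_1 = 7, u_2 = 0, u_3 = 3, u_4 = 7, u_5 = 2, u_6 = 5, u_7 = 3, u_8 = 0, u_9 = 7, u_{10} = 3, u_{11} = 2, u_{12} = 1, u_{13} = 7, u_{14} = 0.
Since (u_{13}, u_{14}) = (u_1, u_2) = (7, 0) (two consecutive terms determine the rest), the sequence is periodic with period 12.
So u_{182} = u_{1 + ((182-1) mod 12)} = u_2 = 0.

0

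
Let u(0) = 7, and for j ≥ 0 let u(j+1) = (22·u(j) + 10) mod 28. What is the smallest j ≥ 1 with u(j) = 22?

We have u(0) = 7,  u(1) = 24,  u(2) = 6,  u(3) = 2,  u(4) = 26,  u(5) = 22,  u(6) = 18,  u(7) = 14,  u(8) = 10,  u(9) = 6.
Since u(9) = u(2) = 6, the sequence is eventually periodic: after a pre-period of length 2 it cycles with period 7.
The value 22 first appears (with j ≥ 1) at u(5).

5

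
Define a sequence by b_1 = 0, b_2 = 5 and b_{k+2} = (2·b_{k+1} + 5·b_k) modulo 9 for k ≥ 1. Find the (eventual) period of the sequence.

b_1 = 0, b_2 = 5, b_3 = 1, b_4 = 0, b_5 = 5.
The sequence repeats with period 3.

3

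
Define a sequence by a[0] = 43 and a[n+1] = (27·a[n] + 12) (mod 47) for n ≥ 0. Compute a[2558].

10

Listing terms: a[0] = 43,  a[1] = 45,  a[2] = 5,  a[3] = 6,  a[4] = 33,  a[5] = 10,  a[6] = 0,  a[7] = 12,  a[8] = 7,  a[9] = 13,  a[10] = 34,  a[11] = 37,  a[12] = 24,  a[13] = 2,  a[14] = 19,  a[15] = 8,  a[16] = 40,  a[17] = 11,  a[18] = 27,  a[19] = 36,  a[20] = 44,  a[21] = 25,  a[22] = 29,  a[23] = 43.
The sequence repeats with period 23.
(2558 - 0) mod 23 = 5, so a[2558] = a[5] = 10.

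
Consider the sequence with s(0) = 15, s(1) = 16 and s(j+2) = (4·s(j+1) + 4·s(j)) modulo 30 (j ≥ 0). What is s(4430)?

Computing terms: s(0) = 15,  s(1) = 16,  s(2) = 4,  s(3) = 20,  s(4) = 6,  s(5) = 14,  s(6) = 20,  s(7) = 16,  s(8) = 24,  s(9) = 10,  s(10) = 16,  s(11) = 14,  s(12) = 0,  s(13) = 26,  s(14) = 14,  s(15) = 10,  s(16) = 6,  s(17) = 4,  s(18) = 10,  s(19) = 26,  s(20) = 24,  s(21) = 20,  s(22) = 26,  s(23) = 4,  s(24) = 0,  s(25) = 16,  s(26) = 4.
Since (s(25), s(26)) = (s(1), s(2)) = (16, 4) (two consecutive terms determine the rest), the sequence is eventually periodic: after a pre-period of length 1 it cycles with period 24.
For j ≥ 1, s(j) depends only on (j - 1) mod 24. (4430 - 1) mod 24 = 13, so s(4430) = s(14) = 14.

14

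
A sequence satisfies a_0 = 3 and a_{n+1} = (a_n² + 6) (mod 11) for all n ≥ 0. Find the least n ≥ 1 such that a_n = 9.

4

a_0 = 3,  a_1 = 4,  a_2 = 0,  a_3 = 6,  a_4 = 9,  a_5 = 10,  a_6 = 7,  a_7 = 0.
Since a_7 = a_2 = 0, the sequence is eventually periodic: after a pre-period of length 2 it cycles with period 5.
The value 9 first appears (with n ≥ 1) at a_4.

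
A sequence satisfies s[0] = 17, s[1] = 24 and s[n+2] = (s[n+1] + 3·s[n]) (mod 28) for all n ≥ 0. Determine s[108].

25

s[0] = 17, s[1] = 24, s[2] = 19, s[3] = 7, s[4] = 8, s[5] = 1, s[6] = 25, s[7] = 0, s[8] = 19, s[9] = 19, s[10] = 20, s[11] = 21, s[12] = 25, s[13] = 4, s[14] = 23, s[15] = 7, s[16] = 20, s[17] = 13, s[18] = 17, s[19] = 0, s[20] = 23, s[21] = 23, s[22] = 8, s[23] = 21, s[24] = 17, s[25] = 24.
Since (s[24], s[25]) = (s[0], s[1]) = (17, 24) (two consecutive terms determine the rest), the sequence is periodic with period 24.
(108 - 0) mod 24 = 12, so s[108] = s[12] = 25.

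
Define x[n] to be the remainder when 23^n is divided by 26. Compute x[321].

x[1] = 23,  x[2] = 9,  x[3] = 25,  x[4] = 3,  x[5] = 17,  x[6] = 1,  x[7] = 23.
The sequence repeats with period 6.
So x[321] = x[1 + ((321-1) mod 6)] = x[3] = 25.

25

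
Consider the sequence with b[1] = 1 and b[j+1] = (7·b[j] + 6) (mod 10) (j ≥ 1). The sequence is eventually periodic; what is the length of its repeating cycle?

4

b[1] = 1, b[2] = 3, b[3] = 7, b[4] = 5, b[5] = 1.
Since b[5] = b[1] = 1, the sequence is periodic with period 4.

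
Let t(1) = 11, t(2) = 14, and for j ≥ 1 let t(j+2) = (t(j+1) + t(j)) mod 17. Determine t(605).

t(1) = 11; t(2) = 14; t(3) = 8; t(4) = 5; t(5) = 13; t(6) = 1; t(7) = 14; t(8) = 15; t(9) = 12; t(10) = 10; t(11) = 5; t(12) = 15; t(13) = 3; t(14) = 1; t(15) = 4; t(16) = 5; t(17) = 9; t(18) = 14; t(19) = 6; t(20) = 3; t(21) = 9; t(22) = 12; t(23) = 4; t(24) = 16; t(25) = 3; t(26) = 2; t(27) = 5; t(28) = 7; t(29) = 12; t(30) = 2; t(31) = 14; t(32) = 16; t(33) = 13; t(34) = 12; t(35) = 8; t(36) = 3; t(37) = 11; t(38) = 14.
Since (t(37), t(38)) = (t(1), t(2)) = (11, 14) (two consecutive terms determine the rest), the sequence is periodic with period 36.
So t(605) = t(1 + ((605-1) mod 36)) = t(29) = 12.

12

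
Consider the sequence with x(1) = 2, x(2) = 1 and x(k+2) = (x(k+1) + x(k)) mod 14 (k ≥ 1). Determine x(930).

x(1) = 2, x(2) = 1, x(3) = 3, x(4) = 4, x(5) = 7, x(6) = 11, x(7) = 4, x(8) = 1, x(9) = 5, x(10) = 6, x(11) = 11, x(12) = 3, x(13) = 0, x(14) = 3, x(15) = 3, x(16) = 6, x(17) = 9, x(18) = 1, x(19) = 10, x(20) = 11, x(21) = 7, x(22) = 4, x(23) = 11, x(24) = 1, x(25) = 12, x(26) = 13, x(27) = 11, x(28) = 10, x(29) = 7, x(30) = 3, x(31) = 10, x(32) = 13, x(33) = 9, x(34) = 8, x(35) = 3, x(36) = 11, x(37) = 0, x(38) = 11, x(39) = 11, x(40) = 8, x(41) = 5, x(42) = 13, x(43) = 4, x(44) = 3, x(45) = 7, x(46) = 10, x(47) = 3, x(48) = 13, x(49) = 2, x(50) = 1.
Since (x(49), x(50)) = (x(1), x(2)) = (2, 1) (two consecutive terms determine the rest), the sequence is periodic with period 48.
(930 - 1) mod 48 = 17, so x(930) = x(18) = 1.

1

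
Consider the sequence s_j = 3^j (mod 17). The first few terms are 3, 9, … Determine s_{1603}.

s_1 = 3, s_2 = 9, s_3 = 10, s_4 = 13, s_5 = 5, s_6 = 15, s_7 = 11, s_8 = 16, s_9 = 14, s_{10} = 8, s_{11} = 7, s_{12} = 4, s_{13} = 12, s_{14} = 2, s_{15} = 6, s_{16} = 1, s_{17} = 3.
The sequence repeats with period 16.
So s_{1603} = s_{1 + ((1603-1) mod 16)} = s_3 = 10.

10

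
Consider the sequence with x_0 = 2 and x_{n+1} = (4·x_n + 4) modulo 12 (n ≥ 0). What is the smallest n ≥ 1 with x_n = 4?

2

x_0 = 2,  x_1 = 0,  x_2 = 4,  x_3 = 8,  x_4 = 0.
Since x_4 = x_1 = 0, the sequence is eventually periodic: after a pre-period of length 1 it cycles with period 3.
The value 4 first appears (with n ≥ 1) at x_2.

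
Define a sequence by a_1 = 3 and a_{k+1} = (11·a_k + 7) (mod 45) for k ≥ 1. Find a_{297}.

15

Computing terms: a_1 = 3,  a_2 = 40,  a_3 = 42,  a_4 = 19,  a_5 = 36,  a_6 = 43,  a_7 = 30,  a_8 = 22,  a_9 = 24,  a_{10} = 1,  a_{11} = 18,  a_{12} = 25,  a_{13} = 12,  a_{14} = 4,  a_{15} = 6,  a_{16} = 28,  a_{17} = 0,  a_{18} = 7,  a_{19} = 39,  a_{20} = 31,  a_{21} = 33,  a_{22} = 10,  a_{23} = 27,  a_{24} = 34,  a_{25} = 21,  a_{26} = 13,  a_{27} = 15,  a_{28} = 37,  a_{29} = 9,  a_{30} = 16,  a_{31} = 3.
The sequence repeats with period 30.
So a_{297} = a_{1 + ((297-1) mod 30)} = a_{27} = 15.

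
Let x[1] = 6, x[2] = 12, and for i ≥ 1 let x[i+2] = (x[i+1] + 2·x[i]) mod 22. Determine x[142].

We have x[1] = 6; x[2] = 12; x[3] = 2; x[4] = 4; x[5] = 8; x[6] = 16; x[7] = 10; x[8] = 20; x[9] = 18; x[10] = 14; x[11] = 6; x[12] = 12.
The sequence repeats with period 10.
So x[142] = x[1 + ((142-1) mod 10)] = x[2] = 12.

12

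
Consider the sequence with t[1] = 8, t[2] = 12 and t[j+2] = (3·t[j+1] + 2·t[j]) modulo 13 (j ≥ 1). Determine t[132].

We have t[1] = 8,  t[2] = 12,  t[3] = 0,  t[4] = 11,  t[5] = 7,  t[6] = 4,  t[7] = 0,  t[8] = 8,  t[9] = 11,  t[10] = 10,  t[11] = 0,  t[12] = 7,  t[13] = 8,  t[14] = 12.
Since (t[13], t[14]) = (t[1], t[2]) = (8, 12) (two consecutive terms determine the rest), the sequence is periodic with period 12.
(132 - 1) mod 12 = 11, so t[132] = t[12] = 7.

7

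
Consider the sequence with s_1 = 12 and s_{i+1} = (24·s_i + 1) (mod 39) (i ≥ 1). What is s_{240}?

s_1 = 12,  s_2 = 16,  s_3 = 34,  s_4 = 37,  s_5 = 31,  s_6 = 4,  s_7 = 19,  s_8 = 28,  s_9 = 10,  s_{10} = 7,  s_{11} = 13,  s_{12} = 1,  s_{13} = 25,  s_{14} = 16.
Since s_{14} = s_2 = 16, the sequence is eventually periodic: after a pre-period of length 1 it cycles with period 12.
For i ≥ 2, s_i depends only on (i - 2) mod 12. (240 - 2) mod 12 = 10, so s_{240} = s_{12} = 1.

1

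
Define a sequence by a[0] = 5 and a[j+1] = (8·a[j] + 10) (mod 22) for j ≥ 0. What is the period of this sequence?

Listing terms: a[0] = 5, a[1] = 6, a[2] = 14, a[3] = 12, a[4] = 18, a[5] = 0, a[6] = 10, a[7] = 2, a[8] = 4, a[9] = 20, a[10] = 16, a[11] = 6.
Since a[11] = a[1] = 6, the sequence is eventually periodic: after a pre-period of length 1 it cycles with period 10.

10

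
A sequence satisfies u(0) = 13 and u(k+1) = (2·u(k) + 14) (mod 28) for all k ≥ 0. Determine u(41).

10

We have u(0) = 13; u(1) = 12; u(2) = 10; u(3) = 6; u(4) = 26; u(5) = 10.
Since u(5) = u(2) = 10, the sequence is eventually periodic: after a pre-period of length 2 it cycles with period 3.
For k ≥ 2, u(k) depends only on (k - 2) mod 3. (41 - 2) mod 3 = 0, so u(41) = u(2) = 10.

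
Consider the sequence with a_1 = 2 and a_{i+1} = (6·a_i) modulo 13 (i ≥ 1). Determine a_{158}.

12

Computing terms: a_1 = 2,  a_2 = 12,  a_3 = 7,  a_4 = 3,  a_5 = 5,  a_6 = 4,  a_7 = 11,  a_8 = 1,  a_9 = 6,  a_{10} = 10,  a_{11} = 8,  a_{12} = 9,  a_{13} = 2.
The sequence repeats with period 12.
(158 - 1) mod 12 = 1, so a_{158} = a_2 = 12.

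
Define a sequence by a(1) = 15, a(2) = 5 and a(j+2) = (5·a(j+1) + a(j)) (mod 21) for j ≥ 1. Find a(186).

14

Listing terms: a(1) = 15, a(2) = 5, a(3) = 19, a(4) = 16, a(5) = 15, a(6) = 7, a(7) = 8, a(8) = 5, a(9) = 12, a(10) = 2, a(11) = 1, a(12) = 7, a(13) = 15, a(14) = 19, a(15) = 5, a(16) = 2, a(17) = 15, a(18) = 14, a(19) = 1, a(20) = 19, a(21) = 12, a(22) = 16, a(23) = 8, a(24) = 14, a(25) = 15, a(26) = 5.
Since (a(25), a(26)) = (a(1), a(2)) = (15, 5) (two consecutive terms determine the rest), the sequence is periodic with period 24.
So a(186) = a(1 + ((186-1) mod 24)) = a(18) = 14.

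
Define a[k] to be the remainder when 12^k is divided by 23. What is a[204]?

9

Computing terms: a[1] = 12; a[2] = 6; a[3] = 3; a[4] = 13; a[5] = 18; a[6] = 9; a[7] = 16; a[8] = 8; a[9] = 4; a[10] = 2; a[11] = 1; a[12] = 12.
The sequence repeats with period 11.
So a[204] = a[1 + ((204-1) mod 11)] = a[6] = 9.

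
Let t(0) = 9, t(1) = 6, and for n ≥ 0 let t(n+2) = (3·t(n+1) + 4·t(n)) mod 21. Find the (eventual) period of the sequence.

6

We have t(0) = 9, t(1) = 6, t(2) = 12, t(3) = 18, t(4) = 18, t(5) = 0, t(6) = 9, t(7) = 6.
The sequence repeats with period 6.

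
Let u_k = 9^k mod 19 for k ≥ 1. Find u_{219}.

7

u_1 = 9,  u_2 = 5,  u_3 = 7,  u_4 = 6,  u_5 = 16,  u_6 = 11,  u_7 = 4,  u_8 = 17,  u_9 = 1,  u_{10} = 9.
Since u_{10} = u_1 = 9, the sequence is periodic with period 9.
So u_{219} = u_{1 + ((219-1) mod 9)} = u_3 = 7.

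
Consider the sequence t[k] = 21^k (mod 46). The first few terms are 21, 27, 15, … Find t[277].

We have t[1] = 21, t[2] = 27, t[3] = 15, t[4] = 39, t[5] = 37, t[6] = 41, t[7] = 33, t[8] = 3, t[9] = 17, t[10] = 35, t[11] = 45, t[12] = 25, t[13] = 19, t[14] = 31, t[15] = 7, t[16] = 9, t[17] = 5, t[18] = 13, t[19] = 43, t[20] = 29, t[21] = 11, t[22] = 1, t[23] = 21.
The sequence repeats with period 22.
So t[277] = t[1 + ((277-1) mod 22)] = t[13] = 19.

19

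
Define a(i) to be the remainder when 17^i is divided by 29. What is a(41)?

17

a(0) = 1,  a(1) = 17,  a(2) = 28,  a(3) = 12,  a(4) = 1.
Since a(4) = a(0) = 1, the sequence is periodic with period 4.
So a(41) = a(0 + ((41-0) mod 4)) = a(1) = 17.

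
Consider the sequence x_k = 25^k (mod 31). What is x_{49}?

x_1 = 25, x_2 = 5, x_3 = 1, x_4 = 25.
Since x_4 = x_1 = 25, the sequence is periodic with period 3.
(49 - 1) mod 3 = 0, so x_{49} = x_1 = 25.

25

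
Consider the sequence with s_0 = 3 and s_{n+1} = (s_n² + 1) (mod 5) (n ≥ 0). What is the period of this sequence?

Listing terms: s_0 = 3,  s_1 = 0,  s_2 = 1,  s_3 = 2,  s_4 = 0.
Since s_4 = s_1 = 0, the sequence is eventually periodic: after a pre-period of length 1 it cycles with period 3.

3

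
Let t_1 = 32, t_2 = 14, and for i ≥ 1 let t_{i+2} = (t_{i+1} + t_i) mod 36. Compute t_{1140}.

Computing terms: t_1 = 32,  t_2 = 14,  t_3 = 10,  t_4 = 24,  t_5 = 34,  t_6 = 22,  t_7 = 20,  t_8 = 6,  t_9 = 26,  t_{10} = 32,  t_{11} = 22,  t_{12} = 18,  t_{13} = 4,  t_{14} = 22,  t_{15} = 26,  t_{16} = 12,  t_{17} = 2,  t_{18} = 14,  t_{19} = 16,  t_{20} = 30,  t_{21} = 10,  t_{22} = 4,  t_{23} = 14,  t_{24} = 18,  t_{25} = 32,  t_{26} = 14.
Since (t_{25}, t_{26}) = (t_1, t_2) = (32, 14) (two consecutive terms determine the rest), the sequence is periodic with period 24.
(1140 - 1) mod 24 = 11, so t_{1140} = t_{12} = 18.

18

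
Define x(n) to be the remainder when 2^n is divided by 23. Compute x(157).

Computing terms: x(1) = 2,  x(2) = 4,  x(3) = 8,  x(4) = 16,  x(5) = 9,  x(6) = 18,  x(7) = 13,  x(8) = 3,  x(9) = 6,  x(10) = 12,  x(11) = 1,  x(12) = 2.
The sequence repeats with period 11.
So x(157) = x(1 + ((157-1) mod 11)) = x(3) = 8.

8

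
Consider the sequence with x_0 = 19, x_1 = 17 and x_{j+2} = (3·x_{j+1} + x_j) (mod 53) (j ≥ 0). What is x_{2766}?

x_0 = 19, x_1 = 17, x_2 = 17, x_3 = 15, x_4 = 9, x_5 = 42, x_6 = 29, x_7 = 23, x_8 = 45, x_9 = 52, x_{10} = 42, x_{11} = 19, x_{12} = 46, x_{13} = 51, x_{14} = 40, x_{15} = 12, x_{16} = 23, x_{17} = 28, x_{18} = 1, x_{19} = 31, x_{20} = 41, x_{21} = 48, x_{22} = 26, x_{23} = 20, x_{24} = 33, x_{25} = 13, x_{26} = 19, x_{27} = 17.
Since (x_{26}, x_{27}) = (x_0, x_1) = (19, 17) (two consecutive terms determine the rest), the sequence is periodic with period 26.
So x_{2766} = x_{0 + ((2766-0) mod 26)} = x_{10} = 42.

42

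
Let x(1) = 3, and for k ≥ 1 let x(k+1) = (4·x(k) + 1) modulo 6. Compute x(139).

3

Listing terms: x(1) = 3; x(2) = 1; x(3) = 5; x(4) = 3.
The sequence repeats with period 3.
So x(139) = x(1 + ((139-1) mod 3)) = x(1) = 3.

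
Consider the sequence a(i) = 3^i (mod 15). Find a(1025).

3

Computing terms: a(1) = 3, a(2) = 9, a(3) = 12, a(4) = 6, a(5) = 3.
Since a(5) = a(1) = 3, the sequence is periodic with period 4.
So a(1025) = a(1 + ((1025-1) mod 4)) = a(1) = 3.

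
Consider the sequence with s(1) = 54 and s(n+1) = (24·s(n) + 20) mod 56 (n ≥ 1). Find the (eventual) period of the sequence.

s(1) = 54,  s(2) = 28,  s(3) = 20,  s(4) = 52,  s(5) = 36,  s(6) = 44,  s(7) = 12,  s(8) = 28.
Since s(8) = s(2) = 28, the sequence is eventually periodic: after a pre-period of length 1 it cycles with period 6.

6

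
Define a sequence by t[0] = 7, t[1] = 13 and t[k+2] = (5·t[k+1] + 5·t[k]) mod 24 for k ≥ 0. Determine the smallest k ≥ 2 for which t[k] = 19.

t[0] = 7,  t[1] = 13,  t[2] = 4,  t[3] = 13,  t[4] = 13,  t[5] = 10,  t[6] = 19,  t[7] = 1,  t[8] = 4,  t[9] = 1,  t[10] = 1,  t[11] = 10,  t[12] = 7,  t[13] = 13.
Since (t[12], t[13]) = (t[0], t[1]) = (7, 13) (two consecutive terms determine the rest), the sequence is periodic with period 12.
The value 19 first appears (with k ≥ 2) at t[6].

6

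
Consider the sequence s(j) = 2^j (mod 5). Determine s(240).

s(1) = 2, s(2) = 4, s(3) = 3, s(4) = 1, s(5) = 2.
Since s(5) = s(1) = 2, the sequence is periodic with period 4.
So s(240) = s(1 + ((240-1) mod 4)) = s(4) = 1.

1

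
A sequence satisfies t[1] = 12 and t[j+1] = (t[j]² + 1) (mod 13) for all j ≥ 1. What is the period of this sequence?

We have t[1] = 12,  t[2] = 2,  t[3] = 5,  t[4] = 0,  t[5] = 1,  t[6] = 2.
Since t[6] = t[2] = 2, the sequence is eventually periodic: after a pre-period of length 1 it cycles with period 4.

4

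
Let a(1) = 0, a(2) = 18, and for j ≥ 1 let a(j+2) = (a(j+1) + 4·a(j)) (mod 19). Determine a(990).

Listing terms: a(1) = 0; a(2) = 18; a(3) = 18; a(4) = 14; a(5) = 10; a(6) = 9; a(7) = 11; a(8) = 9; a(9) = 15; a(10) = 13; a(11) = 16; a(12) = 11; a(13) = 18; a(14) = 5; a(15) = 1; a(16) = 2; a(17) = 6; a(18) = 14; a(19) = 0; a(20) = 18.
Since (a(19), a(20)) = (a(1), a(2)) = (0, 18) (two consecutive terms determine the rest), the sequence is periodic with period 18.
So a(990) = a(1 + ((990-1) mod 18)) = a(18) = 14.

14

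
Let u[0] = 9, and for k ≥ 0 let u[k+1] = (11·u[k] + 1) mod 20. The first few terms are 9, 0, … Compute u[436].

5

We have u[0] = 9,  u[1] = 0,  u[2] = 1,  u[3] = 12,  u[4] = 13,  u[5] = 4,  u[6] = 5,  u[7] = 16,  u[8] = 17,  u[9] = 8,  u[10] = 9.
Since u[10] = u[0] = 9, the sequence is periodic with period 10.
(436 - 0) mod 10 = 6, so u[436] = u[6] = 5.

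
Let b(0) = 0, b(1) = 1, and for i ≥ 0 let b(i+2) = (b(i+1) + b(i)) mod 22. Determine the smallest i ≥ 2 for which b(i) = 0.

b(0) = 0; b(1) = 1; b(2) = 1; b(3) = 2; b(4) = 3; b(5) = 5; b(6) = 8; b(7) = 13; b(8) = 21; b(9) = 12; b(10) = 11; b(11) = 1; b(12) = 12; b(13) = 13; b(14) = 3; b(15) = 16; b(16) = 19; b(17) = 13; b(18) = 10; b(19) = 1; b(20) = 11; b(21) = 12; b(22) = 1; b(23) = 13; b(24) = 14; b(25) = 5; b(26) = 19; b(27) = 2; b(28) = 21; b(29) = 1; b(30) = 0; b(31) = 1.
Since (b(30), b(31)) = (b(0), b(1)) = (0, 1) (two consecutive terms determine the rest), the sequence is periodic with period 30.
The value 0 next appears (with i ≥ 2) at b(30).

30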